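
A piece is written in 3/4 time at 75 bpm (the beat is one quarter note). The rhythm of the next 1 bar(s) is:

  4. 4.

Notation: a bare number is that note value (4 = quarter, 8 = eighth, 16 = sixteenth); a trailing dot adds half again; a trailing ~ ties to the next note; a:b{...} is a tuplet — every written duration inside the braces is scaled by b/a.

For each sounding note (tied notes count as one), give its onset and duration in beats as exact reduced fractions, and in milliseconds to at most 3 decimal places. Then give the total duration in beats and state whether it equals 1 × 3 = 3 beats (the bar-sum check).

1) 0.0ms=0b +1200.0ms=3/2b
2) 1200.0ms=3/2b +1200.0ms=3/2b
Σ=3b of 3 (75bpm 3/4) — PASS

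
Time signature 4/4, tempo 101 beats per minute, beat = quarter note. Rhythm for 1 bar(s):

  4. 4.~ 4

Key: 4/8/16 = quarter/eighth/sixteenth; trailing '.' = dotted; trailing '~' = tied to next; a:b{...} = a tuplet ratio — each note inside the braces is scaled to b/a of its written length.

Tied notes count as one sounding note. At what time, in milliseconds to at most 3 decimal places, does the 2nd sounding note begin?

1. 0.0ms @ 0 + 891.089ms (3/2)
2. 891.089ms @ 3/2 + 1485.149ms (5/2)

note 2 onset = 3/2b = 891.089ms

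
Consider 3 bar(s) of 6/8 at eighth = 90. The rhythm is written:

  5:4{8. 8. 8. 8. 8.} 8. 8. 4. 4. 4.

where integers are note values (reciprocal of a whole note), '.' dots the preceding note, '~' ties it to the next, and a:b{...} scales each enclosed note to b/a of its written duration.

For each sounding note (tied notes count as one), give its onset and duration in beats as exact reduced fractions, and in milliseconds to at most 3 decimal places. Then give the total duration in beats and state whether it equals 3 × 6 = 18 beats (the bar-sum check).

1) 0.0ms=0b +800.0ms=6/5b
2) 800.0ms=6/5b +800.0ms=6/5b
3) 1600.0ms=12/5b +800.0ms=6/5b
4) 2400.0ms=18/5b +800.0ms=6/5b
5) 3200.0ms=24/5b +800.0ms=6/5b
6) 4000.0ms=6b +1000.0ms=3/2b
7) 5000.0ms=15/2b +1000.0ms=3/2b
8) 6000.0ms=9b +2000.0ms=3b
9) 8000.0ms=12b +2000.0ms=3b
10) 10000.0ms=15b +2000.0ms=3b
Σ=18b of 18 (90bpm 6/8) — PASS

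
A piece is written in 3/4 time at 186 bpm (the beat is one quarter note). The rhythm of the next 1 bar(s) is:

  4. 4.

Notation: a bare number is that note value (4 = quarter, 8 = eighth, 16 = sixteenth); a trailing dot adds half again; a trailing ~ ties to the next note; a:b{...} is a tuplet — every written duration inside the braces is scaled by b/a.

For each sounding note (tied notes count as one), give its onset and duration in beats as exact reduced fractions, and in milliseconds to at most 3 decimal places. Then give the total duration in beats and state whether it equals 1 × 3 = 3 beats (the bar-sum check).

1) 0.0ms=0b +483.871ms=3/2b
2) 483.871ms=3/2b +483.871ms=3/2b
Σ=3b of 3 (186bpm 3/4) — PASS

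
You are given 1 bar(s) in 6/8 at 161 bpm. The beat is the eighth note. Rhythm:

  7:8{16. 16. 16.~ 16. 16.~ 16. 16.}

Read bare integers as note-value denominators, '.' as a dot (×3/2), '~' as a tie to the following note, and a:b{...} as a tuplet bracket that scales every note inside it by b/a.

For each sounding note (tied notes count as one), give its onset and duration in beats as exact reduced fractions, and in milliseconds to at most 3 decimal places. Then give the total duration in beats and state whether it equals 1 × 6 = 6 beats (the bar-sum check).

1) 0.0ms=0b +319.432ms=6/7b
2) 319.432ms=6/7b +319.432ms=6/7b
3) 638.864ms=12/7b +638.864ms=12/7b
4) 1277.728ms=24/7b +638.864ms=12/7b
5) 1916.593ms=36/7b +319.432ms=6/7b
Σ=6b of 6 (161bpm 6/8) — PASS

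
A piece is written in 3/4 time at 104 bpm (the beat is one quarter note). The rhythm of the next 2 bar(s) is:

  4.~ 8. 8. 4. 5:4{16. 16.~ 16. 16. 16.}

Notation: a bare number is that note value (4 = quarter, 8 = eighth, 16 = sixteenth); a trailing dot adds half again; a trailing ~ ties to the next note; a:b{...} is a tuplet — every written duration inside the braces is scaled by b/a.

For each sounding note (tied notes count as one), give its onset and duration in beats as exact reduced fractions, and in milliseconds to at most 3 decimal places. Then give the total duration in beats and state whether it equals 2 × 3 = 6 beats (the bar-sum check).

1) 0.0ms=0b +1298.077ms=9/4b
2) 1298.077ms=9/4b +432.692ms=3/4b
3) 1730.769ms=3b +865.385ms=3/2b
4) 2596.154ms=9/2b +173.077ms=3/10b
5) 2769.231ms=24/5b +346.154ms=3/5b
6) 3115.385ms=27/5b +173.077ms=3/10b
7) 3288.462ms=57/10b +173.077ms=3/10b
Σ=6b of 6 (104bpm 3/4) — PASS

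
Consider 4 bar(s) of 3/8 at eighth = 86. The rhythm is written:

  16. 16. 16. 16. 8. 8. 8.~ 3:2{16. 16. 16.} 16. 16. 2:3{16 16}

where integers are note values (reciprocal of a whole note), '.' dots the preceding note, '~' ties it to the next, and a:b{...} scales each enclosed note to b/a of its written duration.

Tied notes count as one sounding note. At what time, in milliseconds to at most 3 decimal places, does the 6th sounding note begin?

note 6 onset = 9/2b = 3139.535ms

1. 0.0ms @ 0 + 523.256ms (3/4)
2. 523.256ms @ 3/4 + 523.256ms (3/4)
3. 1046.512ms @ 3/2 + 523.256ms (3/4)
4. 1569.767ms @ 9/4 + 523.256ms (3/4)
5. 2093.023ms @ 3 + 1046.512ms (3/2)
6. 3139.535ms @ 9/2 + 1046.512ms (3/2)
7. 4186.047ms @ 6 + 1395.349ms (2)
8. 5581.395ms @ 8 + 348.837ms (1/2)
9. 5930.233ms @ 17/2 + 348.837ms (1/2)
10. 6279.07ms @ 9 + 523.256ms (3/4)
11. 6802.326ms @ 39/4 + 523.256ms (3/4)
12. 7325.581ms @ 21/2 + 523.256ms (3/4)
13. 7848.837ms @ 45/4 + 523.256ms (3/4)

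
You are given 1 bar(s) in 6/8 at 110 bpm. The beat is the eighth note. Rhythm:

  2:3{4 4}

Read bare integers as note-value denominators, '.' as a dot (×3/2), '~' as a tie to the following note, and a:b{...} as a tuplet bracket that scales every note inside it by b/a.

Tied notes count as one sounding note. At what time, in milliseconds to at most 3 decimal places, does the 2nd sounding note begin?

note 2 onset = 3b = 1636.364ms

1. 0.0ms @ 0 + 1636.364ms (3)
2. 1636.364ms @ 3 + 1636.364ms (3)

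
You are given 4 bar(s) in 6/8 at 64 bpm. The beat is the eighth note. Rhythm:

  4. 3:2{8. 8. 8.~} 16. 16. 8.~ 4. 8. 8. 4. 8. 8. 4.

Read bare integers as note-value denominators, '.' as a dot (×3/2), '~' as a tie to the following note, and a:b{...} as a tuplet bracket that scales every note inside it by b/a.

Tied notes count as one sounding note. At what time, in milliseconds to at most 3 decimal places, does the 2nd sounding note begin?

note 2 onset = 3b = 2812.5ms

1. 0.0ms @ 0 + 2812.5ms (3)
2. 2812.5ms @ 3 + 937.5ms (1)
3. 3750.0ms @ 4 + 937.5ms (1)
4. 4687.5ms @ 5 + 1640.625ms (7/4)
5. 6328.125ms @ 27/4 + 703.125ms (3/4)
6. 7031.25ms @ 15/2 + 4218.75ms (9/2)
7. 11250.0ms @ 12 + 1406.25ms (3/2)
8. 12656.25ms @ 27/2 + 1406.25ms (3/2)
9. 14062.5ms @ 15 + 2812.5ms (3)
10. 16875.0ms @ 18 + 1406.25ms (3/2)
11. 18281.25ms @ 39/2 + 1406.25ms (3/2)
12. 19687.5ms @ 21 + 2812.5ms (3)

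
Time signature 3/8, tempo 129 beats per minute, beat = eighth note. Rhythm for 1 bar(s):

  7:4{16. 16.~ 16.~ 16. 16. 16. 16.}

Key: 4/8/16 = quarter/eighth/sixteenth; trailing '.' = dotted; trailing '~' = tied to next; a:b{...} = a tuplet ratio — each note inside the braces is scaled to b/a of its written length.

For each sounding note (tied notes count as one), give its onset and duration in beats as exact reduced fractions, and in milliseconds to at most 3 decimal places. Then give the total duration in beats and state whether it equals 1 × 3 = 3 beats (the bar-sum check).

1) 0.0ms=0b +199.336ms=3/7b
2) 199.336ms=3/7b +598.007ms=9/7b
3) 797.342ms=12/7b +199.336ms=3/7b
4) 996.678ms=15/7b +199.336ms=3/7b
5) 1196.013ms=18/7b +199.336ms=3/7b
Σ=3b of 3 (129bpm 3/8) — PASS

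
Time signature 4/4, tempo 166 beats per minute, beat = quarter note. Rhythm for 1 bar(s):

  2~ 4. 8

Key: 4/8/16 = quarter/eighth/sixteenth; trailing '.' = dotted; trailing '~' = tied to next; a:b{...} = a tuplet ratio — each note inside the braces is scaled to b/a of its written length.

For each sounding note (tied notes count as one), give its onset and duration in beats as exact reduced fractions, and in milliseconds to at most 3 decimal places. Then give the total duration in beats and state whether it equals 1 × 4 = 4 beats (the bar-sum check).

1) 0.0ms=0b +1265.06ms=7/2b
2) 1265.06ms=7/2b +180.723ms=1/2b
Σ=4b of 4 (166bpm 4/4) — PASS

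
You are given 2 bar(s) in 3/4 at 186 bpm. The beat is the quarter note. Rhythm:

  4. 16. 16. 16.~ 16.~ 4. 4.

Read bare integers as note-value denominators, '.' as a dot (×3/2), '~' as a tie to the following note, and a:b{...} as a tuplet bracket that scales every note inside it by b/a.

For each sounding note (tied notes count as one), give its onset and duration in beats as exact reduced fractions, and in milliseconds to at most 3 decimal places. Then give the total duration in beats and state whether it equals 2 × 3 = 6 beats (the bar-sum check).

1) 0.0ms=0b +483.871ms=3/2b
2) 483.871ms=3/2b +120.968ms=3/8b
3) 604.839ms=15/8b +120.968ms=3/8b
4) 725.806ms=9/4b +725.806ms=9/4b
5) 1451.613ms=9/2b +483.871ms=3/2b
Σ=6b of 6 (186bpm 3/4) — PASS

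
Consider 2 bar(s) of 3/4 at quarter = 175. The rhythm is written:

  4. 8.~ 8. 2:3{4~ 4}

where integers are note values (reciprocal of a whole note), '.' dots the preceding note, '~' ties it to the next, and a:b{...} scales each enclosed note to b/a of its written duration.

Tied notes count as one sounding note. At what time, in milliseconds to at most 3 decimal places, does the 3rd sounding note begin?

1. 0.0ms @ 0 + 514.286ms (3/2)
2. 514.286ms @ 3/2 + 514.286ms (3/2)
3. 1028.571ms @ 3 + 1028.571ms (3)

note 3 onset = 3b = 1028.571ms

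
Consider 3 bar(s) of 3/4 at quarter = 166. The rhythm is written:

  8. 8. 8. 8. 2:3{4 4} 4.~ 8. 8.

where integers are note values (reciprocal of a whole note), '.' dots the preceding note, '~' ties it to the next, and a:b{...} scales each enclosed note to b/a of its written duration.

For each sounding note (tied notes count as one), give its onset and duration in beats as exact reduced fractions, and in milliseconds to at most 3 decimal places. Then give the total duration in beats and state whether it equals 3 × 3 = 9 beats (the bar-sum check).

1) 0.0ms=0b +271.084ms=3/4b
2) 271.084ms=3/4b +271.084ms=3/4b
3) 542.169ms=3/2b +271.084ms=3/4b
4) 813.253ms=9/4b +271.084ms=3/4b
5) 1084.337ms=3b +542.169ms=3/2b
6) 1626.506ms=9/2b +542.169ms=3/2b
7) 2168.675ms=6b +813.253ms=9/4b
8) 2981.928ms=33/4b +271.084ms=3/4b
Σ=9b of 9 (166bpm 3/4) — PASS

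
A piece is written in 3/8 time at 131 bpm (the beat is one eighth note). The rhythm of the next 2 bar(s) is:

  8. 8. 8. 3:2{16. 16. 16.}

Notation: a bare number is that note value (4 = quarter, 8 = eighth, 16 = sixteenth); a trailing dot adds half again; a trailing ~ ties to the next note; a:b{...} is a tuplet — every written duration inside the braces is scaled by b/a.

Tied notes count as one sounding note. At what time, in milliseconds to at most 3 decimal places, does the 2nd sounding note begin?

1. 0.0ms @ 0 + 687.023ms (3/2)
2. 687.023ms @ 3/2 + 687.023ms (3/2)
3. 1374.046ms @ 3 + 687.023ms (3/2)
4. 2061.069ms @ 9/2 + 229.008ms (1/2)
5. 2290.076ms @ 5 + 229.008ms (1/2)
6. 2519.084ms @ 11/2 + 229.008ms (1/2)

note 2 onset = 3/2b = 687.023ms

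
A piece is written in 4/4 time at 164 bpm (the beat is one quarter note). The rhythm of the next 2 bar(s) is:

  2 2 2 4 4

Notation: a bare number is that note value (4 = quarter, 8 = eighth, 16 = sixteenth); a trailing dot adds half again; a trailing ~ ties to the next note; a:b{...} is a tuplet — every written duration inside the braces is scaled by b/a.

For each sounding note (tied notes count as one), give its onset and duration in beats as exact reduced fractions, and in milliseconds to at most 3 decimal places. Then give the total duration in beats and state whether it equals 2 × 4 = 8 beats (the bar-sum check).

1) 0.0ms=0b +731.707ms=2b
2) 731.707ms=2b +731.707ms=2b
3) 1463.415ms=4b +731.707ms=2b
4) 2195.122ms=6b +365.854ms=1b
5) 2560.976ms=7b +365.854ms=1b
Σ=8b of 8 (164bpm 4/4) — PASS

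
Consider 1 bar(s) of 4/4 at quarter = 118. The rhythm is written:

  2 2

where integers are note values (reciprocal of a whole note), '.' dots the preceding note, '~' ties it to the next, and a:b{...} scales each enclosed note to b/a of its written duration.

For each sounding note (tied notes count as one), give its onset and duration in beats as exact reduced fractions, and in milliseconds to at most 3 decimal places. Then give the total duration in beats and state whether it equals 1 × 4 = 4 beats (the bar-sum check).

1) 0.0ms=0b +1016.949ms=2b
2) 1016.949ms=2b +1016.949ms=2b
Σ=4b of 4 (118bpm 4/4) — PASS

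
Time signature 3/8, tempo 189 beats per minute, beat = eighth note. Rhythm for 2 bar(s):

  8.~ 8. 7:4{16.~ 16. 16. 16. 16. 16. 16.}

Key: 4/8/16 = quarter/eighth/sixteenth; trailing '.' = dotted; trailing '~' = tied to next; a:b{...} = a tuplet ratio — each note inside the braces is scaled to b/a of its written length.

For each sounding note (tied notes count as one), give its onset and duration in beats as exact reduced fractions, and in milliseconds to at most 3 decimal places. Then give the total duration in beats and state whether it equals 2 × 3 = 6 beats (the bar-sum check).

1) 0.0ms=0b +952.381ms=3b
2) 952.381ms=3b +272.109ms=6/7b
3) 1224.49ms=27/7b +136.054ms=3/7b
4) 1360.544ms=30/7b +136.054ms=3/7b
5) 1496.599ms=33/7b +136.054ms=3/7b
6) 1632.653ms=36/7b +136.054ms=3/7b
7) 1768.707ms=39/7b +136.054ms=3/7b
Σ=6b of 6 (189bpm 3/8) — PASS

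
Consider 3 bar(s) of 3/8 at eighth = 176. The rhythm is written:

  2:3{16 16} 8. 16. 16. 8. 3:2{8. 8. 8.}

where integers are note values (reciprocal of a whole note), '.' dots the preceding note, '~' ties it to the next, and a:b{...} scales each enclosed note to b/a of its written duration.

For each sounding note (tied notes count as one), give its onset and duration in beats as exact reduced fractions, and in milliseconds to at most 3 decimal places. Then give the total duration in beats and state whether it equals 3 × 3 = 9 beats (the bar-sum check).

1) 0.0ms=0b +255.682ms=3/4b
2) 255.682ms=3/4b +255.682ms=3/4b
3) 511.364ms=3/2b +511.364ms=3/2b
4) 1022.727ms=3b +255.682ms=3/4b
5) 1278.409ms=15/4b +255.682ms=3/4b
6) 1534.091ms=9/2b +511.364ms=3/2b
7) 2045.455ms=6b +340.909ms=1b
8) 2386.364ms=7b +340.909ms=1b
9) 2727.273ms=8b +340.909ms=1b
Σ=9b of 9 (176bpm 3/8) — PASS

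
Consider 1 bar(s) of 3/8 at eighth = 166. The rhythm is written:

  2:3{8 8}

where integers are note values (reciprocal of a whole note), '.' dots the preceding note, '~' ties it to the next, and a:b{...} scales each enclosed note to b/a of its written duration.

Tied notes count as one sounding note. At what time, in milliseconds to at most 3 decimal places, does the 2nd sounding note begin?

note 2 onset = 3/2b = 542.169ms

1. 0.0ms @ 0 + 542.169ms (3/2)
2. 542.169ms @ 3/2 + 542.169ms (3/2)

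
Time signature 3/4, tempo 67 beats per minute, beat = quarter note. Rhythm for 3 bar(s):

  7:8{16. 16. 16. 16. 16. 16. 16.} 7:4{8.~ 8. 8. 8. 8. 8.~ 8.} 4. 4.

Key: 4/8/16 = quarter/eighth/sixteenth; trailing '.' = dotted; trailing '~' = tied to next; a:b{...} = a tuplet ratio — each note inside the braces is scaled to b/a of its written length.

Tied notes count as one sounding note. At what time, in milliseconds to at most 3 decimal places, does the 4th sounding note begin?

1. 0.0ms @ 0 + 383.795ms (3/7)
2. 383.795ms @ 3/7 + 383.795ms (3/7)
3. 767.591ms @ 6/7 + 383.795ms (3/7)
4. 1151.386ms @ 9/7 + 383.795ms (3/7)
5. 1535.181ms @ 12/7 + 383.795ms (3/7)
6. 1918.977ms @ 15/7 + 383.795ms (3/7)
7. 2302.772ms @ 18/7 + 383.795ms (3/7)
8. 2686.567ms @ 3 + 767.591ms (6/7)
9. 3454.158ms @ 27/7 + 383.795ms (3/7)
10. 3837.953ms @ 30/7 + 383.795ms (3/7)
11. 4221.748ms @ 33/7 + 383.795ms (3/7)
12. 4605.544ms @ 36/7 + 767.591ms (6/7)
13. 5373.134ms @ 6 + 1343.284ms (3/2)
14. 6716.418ms @ 15/2 + 1343.284ms (3/2)

note 4 onset = 9/7b = 1151.386ms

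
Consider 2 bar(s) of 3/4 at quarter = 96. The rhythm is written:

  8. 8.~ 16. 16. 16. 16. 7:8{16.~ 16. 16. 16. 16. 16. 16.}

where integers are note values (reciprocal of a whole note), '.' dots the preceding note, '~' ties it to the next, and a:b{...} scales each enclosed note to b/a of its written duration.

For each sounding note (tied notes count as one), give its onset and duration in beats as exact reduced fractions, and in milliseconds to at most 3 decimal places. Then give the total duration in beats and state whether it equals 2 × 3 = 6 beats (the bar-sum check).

1) 0.0ms=0b +468.75ms=3/4b
2) 468.75ms=3/4b +703.125ms=9/8b
3) 1171.875ms=15/8b +234.375ms=3/8b
4) 1406.25ms=9/4b +234.375ms=3/8b
5) 1640.625ms=21/8b +234.375ms=3/8b
6) 1875.0ms=3b +535.714ms=6/7b
7) 2410.714ms=27/7b +267.857ms=3/7b
8) 2678.571ms=30/7b +267.857ms=3/7b
9) 2946.429ms=33/7b +267.857ms=3/7b
10) 3214.286ms=36/7b +267.857ms=3/7b
11) 3482.143ms=39/7b +267.857ms=3/7b
Σ=6b of 6 (96bpm 3/4) — PASS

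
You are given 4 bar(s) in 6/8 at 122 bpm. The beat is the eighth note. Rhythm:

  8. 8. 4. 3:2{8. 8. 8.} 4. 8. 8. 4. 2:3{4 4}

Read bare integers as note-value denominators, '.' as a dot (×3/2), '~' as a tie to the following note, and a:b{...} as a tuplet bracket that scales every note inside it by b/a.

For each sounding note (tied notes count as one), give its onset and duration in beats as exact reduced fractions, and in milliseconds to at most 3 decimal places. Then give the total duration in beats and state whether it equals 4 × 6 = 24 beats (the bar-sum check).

1) 0.0ms=0b +737.705ms=3/2b
2) 737.705ms=3/2b +737.705ms=3/2b
3) 1475.41ms=3b +1475.41ms=3b
4) 2950.82ms=6b +491.803ms=1b
5) 3442.623ms=7b +491.803ms=1b
6) 3934.426ms=8b +491.803ms=1b
7) 4426.23ms=9b +1475.41ms=3b
8) 5901.639ms=12b +737.705ms=3/2b
9) 6639.344ms=27/2b +737.705ms=3/2b
10) 7377.049ms=15b +1475.41ms=3b
11) 8852.459ms=18b +1475.41ms=3b
12) 10327.869ms=21b +1475.41ms=3b
Σ=24b of 24 (122bpm 6/8) — PASS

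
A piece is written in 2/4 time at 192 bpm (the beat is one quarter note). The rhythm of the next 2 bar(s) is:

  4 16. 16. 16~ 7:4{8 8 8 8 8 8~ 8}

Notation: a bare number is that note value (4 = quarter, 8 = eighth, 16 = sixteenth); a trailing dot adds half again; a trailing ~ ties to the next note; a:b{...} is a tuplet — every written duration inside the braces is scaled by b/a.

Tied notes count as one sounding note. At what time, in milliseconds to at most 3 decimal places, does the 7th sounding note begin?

note 7 onset = 20/7b = 892.857ms

1. 0.0ms @ 0 + 312.5ms (1)
2. 312.5ms @ 1 + 117.188ms (3/8)
3. 429.688ms @ 11/8 + 117.188ms (3/8)
4. 546.875ms @ 7/4 + 167.411ms (15/28)
5. 714.286ms @ 16/7 + 89.286ms (2/7)
6. 803.571ms @ 18/7 + 89.286ms (2/7)
7. 892.857ms @ 20/7 + 89.286ms (2/7)
8. 982.143ms @ 22/7 + 89.286ms (2/7)
9. 1071.429ms @ 24/7 + 178.571ms (4/7)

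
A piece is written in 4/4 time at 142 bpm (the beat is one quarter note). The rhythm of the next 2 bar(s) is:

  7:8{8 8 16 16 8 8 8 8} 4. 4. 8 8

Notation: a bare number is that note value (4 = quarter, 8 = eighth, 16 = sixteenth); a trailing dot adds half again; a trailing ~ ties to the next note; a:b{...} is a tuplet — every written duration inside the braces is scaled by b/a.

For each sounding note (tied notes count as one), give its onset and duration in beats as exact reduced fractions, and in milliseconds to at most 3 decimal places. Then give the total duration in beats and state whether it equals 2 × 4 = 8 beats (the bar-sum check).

1) 0.0ms=0b +241.449ms=4/7b
2) 241.449ms=4/7b +241.449ms=4/7b
3) 482.897ms=8/7b +120.724ms=2/7b
4) 603.622ms=10/7b +120.724ms=2/7b
5) 724.346ms=12/7b +241.449ms=4/7b
6) 965.795ms=16/7b +241.449ms=4/7b
7) 1207.243ms=20/7b +241.449ms=4/7b
8) 1448.692ms=24/7b +241.449ms=4/7b
9) 1690.141ms=4b +633.803ms=3/2b
10) 2323.944ms=11/2b +633.803ms=3/2b
11) 2957.746ms=7b +211.268ms=1/2b
12) 3169.014ms=15/2b +211.268ms=1/2b
Σ=8b of 8 (142bpm 4/4) — PASS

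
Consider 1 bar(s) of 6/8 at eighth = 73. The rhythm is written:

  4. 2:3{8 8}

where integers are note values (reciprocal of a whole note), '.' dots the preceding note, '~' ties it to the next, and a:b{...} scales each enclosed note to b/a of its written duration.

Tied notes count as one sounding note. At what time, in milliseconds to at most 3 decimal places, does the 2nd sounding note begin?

note 2 onset = 3b = 2465.753ms

1. 0.0ms @ 0 + 2465.753ms (3)
2. 2465.753ms @ 3 + 1232.877ms (3/2)
3. 3698.63ms @ 9/2 + 1232.877ms (3/2)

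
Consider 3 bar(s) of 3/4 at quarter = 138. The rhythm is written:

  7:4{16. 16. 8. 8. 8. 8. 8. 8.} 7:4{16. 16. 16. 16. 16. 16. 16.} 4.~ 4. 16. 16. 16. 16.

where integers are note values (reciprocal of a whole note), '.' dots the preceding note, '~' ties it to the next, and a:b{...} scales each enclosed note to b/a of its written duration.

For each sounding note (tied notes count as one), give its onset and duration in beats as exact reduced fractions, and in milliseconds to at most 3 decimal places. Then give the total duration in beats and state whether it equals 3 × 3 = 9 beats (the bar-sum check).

1) 0.0ms=0b +93.168ms=3/14b
2) 93.168ms=3/14b +93.168ms=3/14b
3) 186.335ms=3/7b +186.335ms=3/7b
4) 372.671ms=6/7b +186.335ms=3/7b
5) 559.006ms=9/7b +186.335ms=3/7b
6) 745.342ms=12/7b +186.335ms=3/7b
7) 931.677ms=15/7b +186.335ms=3/7b
8) 1118.012ms=18/7b +186.335ms=3/7b
9) 1304.348ms=3b +93.168ms=3/14b
10) 1397.516ms=45/14b +93.168ms=3/14b
11) 1490.683ms=24/7b +93.168ms=3/14b
12) 1583.851ms=51/14b +93.168ms=3/14b
13) 1677.019ms=27/7b +93.168ms=3/14b
14) 1770.186ms=57/14b +93.168ms=3/14b
15) 1863.354ms=30/7b +93.168ms=3/14b
16) 1956.522ms=9/2b +1304.348ms=3b
17) 3260.87ms=15/2b +163.043ms=3/8b
18) 3423.913ms=63/8b +163.043ms=3/8b
19) 3586.957ms=33/4b +163.043ms=3/8b
20) 3750.0ms=69/8b +163.043ms=3/8b
Σ=9b of 9 (138bpm 3/4) — PASS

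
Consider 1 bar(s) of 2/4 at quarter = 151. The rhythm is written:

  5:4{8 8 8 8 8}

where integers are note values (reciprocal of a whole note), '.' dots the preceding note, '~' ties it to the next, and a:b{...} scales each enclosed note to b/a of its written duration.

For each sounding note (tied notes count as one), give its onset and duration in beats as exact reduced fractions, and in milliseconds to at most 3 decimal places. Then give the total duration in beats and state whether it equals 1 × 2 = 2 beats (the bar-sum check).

1) 0.0ms=0b +158.94ms=2/5b
2) 158.94ms=2/5b +158.94ms=2/5b
3) 317.881ms=4/5b +158.94ms=2/5b
4) 476.821ms=6/5b +158.94ms=2/5b
5) 635.762ms=8/5b +158.94ms=2/5b
Σ=2b of 2 (151bpm 2/4) — PASS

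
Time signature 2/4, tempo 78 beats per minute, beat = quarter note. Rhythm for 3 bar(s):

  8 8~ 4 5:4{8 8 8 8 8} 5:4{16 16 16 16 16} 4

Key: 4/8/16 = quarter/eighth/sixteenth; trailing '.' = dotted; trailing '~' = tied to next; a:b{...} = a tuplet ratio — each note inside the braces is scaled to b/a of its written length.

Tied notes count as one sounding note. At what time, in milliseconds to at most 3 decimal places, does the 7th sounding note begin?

1. 0.0ms @ 0 + 384.615ms (1/2)
2. 384.615ms @ 1/2 + 1153.846ms (3/2)
3. 1538.462ms @ 2 + 307.692ms (2/5)
4. 1846.154ms @ 12/5 + 307.692ms (2/5)
5. 2153.846ms @ 14/5 + 307.692ms (2/5)
6. 2461.538ms @ 16/5 + 307.692ms (2/5)
7. 2769.231ms @ 18/5 + 307.692ms (2/5)
8. 3076.923ms @ 4 + 153.846ms (1/5)
9. 3230.769ms @ 21/5 + 153.846ms (1/5)
10. 3384.615ms @ 22/5 + 153.846ms (1/5)
11. 3538.462ms @ 23/5 + 153.846ms (1/5)
12. 3692.308ms @ 24/5 + 153.846ms (1/5)
13. 3846.154ms @ 5 + 769.231ms (1)

note 7 onset = 18/5b = 2769.231ms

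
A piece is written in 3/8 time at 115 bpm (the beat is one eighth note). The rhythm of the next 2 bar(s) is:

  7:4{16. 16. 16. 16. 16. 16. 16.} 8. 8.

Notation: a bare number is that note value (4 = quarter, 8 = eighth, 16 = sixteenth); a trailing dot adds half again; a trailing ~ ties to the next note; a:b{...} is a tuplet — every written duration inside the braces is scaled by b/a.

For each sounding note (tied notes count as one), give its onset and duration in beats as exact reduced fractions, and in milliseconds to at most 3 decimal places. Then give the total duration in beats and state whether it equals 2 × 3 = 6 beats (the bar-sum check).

1) 0.0ms=0b +223.602ms=3/7b
2) 223.602ms=3/7b +223.602ms=3/7b
3) 447.205ms=6/7b +223.602ms=3/7b
4) 670.807ms=9/7b +223.602ms=3/7b
5) 894.41ms=12/7b +223.602ms=3/7b
6) 1118.012ms=15/7b +223.602ms=3/7b
7) 1341.615ms=18/7b +223.602ms=3/7b
8) 1565.217ms=3b +782.609ms=3/2b
9) 2347.826ms=9/2b +782.609ms=3/2b
Σ=6b of 6 (115bpm 3/8) — PASS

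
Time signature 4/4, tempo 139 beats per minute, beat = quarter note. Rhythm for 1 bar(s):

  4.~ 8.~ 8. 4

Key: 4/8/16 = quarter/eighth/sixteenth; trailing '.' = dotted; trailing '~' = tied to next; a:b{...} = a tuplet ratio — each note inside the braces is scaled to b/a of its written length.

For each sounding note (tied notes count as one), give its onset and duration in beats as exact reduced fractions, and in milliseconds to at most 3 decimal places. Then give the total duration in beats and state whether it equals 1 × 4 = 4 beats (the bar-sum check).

1) 0.0ms=0b +1294.964ms=3b
2) 1294.964ms=3b +431.655ms=1b
Σ=4b of 4 (139bpm 4/4) — PASS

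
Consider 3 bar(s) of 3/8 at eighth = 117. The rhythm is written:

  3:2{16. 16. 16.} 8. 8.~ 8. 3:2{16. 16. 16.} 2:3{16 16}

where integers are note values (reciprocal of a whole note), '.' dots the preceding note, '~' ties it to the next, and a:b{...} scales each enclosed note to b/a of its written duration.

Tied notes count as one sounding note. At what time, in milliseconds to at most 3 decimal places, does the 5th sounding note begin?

note 5 onset = 3b = 1538.462ms

1. 0.0ms @ 0 + 256.41ms (1/2)
2. 256.41ms @ 1/2 + 256.41ms (1/2)
3. 512.821ms @ 1 + 256.41ms (1/2)
4. 769.231ms @ 3/2 + 769.231ms (3/2)
5. 1538.462ms @ 3 + 1538.462ms (3)
6. 3076.923ms @ 6 + 256.41ms (1/2)
7. 3333.333ms @ 13/2 + 256.41ms (1/2)
8. 3589.744ms @ 7 + 256.41ms (1/2)
9. 3846.154ms @ 15/2 + 384.615ms (3/4)
10. 4230.769ms @ 33/4 + 384.615ms (3/4)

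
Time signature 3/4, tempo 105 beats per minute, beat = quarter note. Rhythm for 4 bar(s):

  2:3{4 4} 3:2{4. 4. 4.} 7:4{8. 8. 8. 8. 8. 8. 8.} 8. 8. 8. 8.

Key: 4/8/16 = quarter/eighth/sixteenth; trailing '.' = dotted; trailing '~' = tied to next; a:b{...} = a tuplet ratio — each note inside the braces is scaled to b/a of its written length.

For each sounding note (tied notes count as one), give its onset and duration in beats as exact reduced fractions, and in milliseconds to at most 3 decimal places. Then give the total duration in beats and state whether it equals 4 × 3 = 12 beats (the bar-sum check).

1) 0.0ms=0b +857.143ms=3/2b
2) 857.143ms=3/2b +857.143ms=3/2b
3) 1714.286ms=3b +571.429ms=1b
4) 2285.714ms=4b +571.429ms=1b
5) 2857.143ms=5b +571.429ms=1b
6) 3428.571ms=6b +244.898ms=3/7b
7) 3673.469ms=45/7b +244.898ms=3/7b
8) 3918.367ms=48/7b +244.898ms=3/7b
9) 4163.265ms=51/7b +244.898ms=3/7b
10) 4408.163ms=54/7b +244.898ms=3/7b
11) 4653.061ms=57/7b +244.898ms=3/7b
12) 4897.959ms=60/7b +244.898ms=3/7b
13) 5142.857ms=9b +428.571ms=3/4b
14) 5571.429ms=39/4b +428.571ms=3/4b
15) 6000.0ms=21/2b +428.571ms=3/4b
16) 6428.571ms=45/4b +428.571ms=3/4b
Σ=12b of 12 (105bpm 3/4) — PASS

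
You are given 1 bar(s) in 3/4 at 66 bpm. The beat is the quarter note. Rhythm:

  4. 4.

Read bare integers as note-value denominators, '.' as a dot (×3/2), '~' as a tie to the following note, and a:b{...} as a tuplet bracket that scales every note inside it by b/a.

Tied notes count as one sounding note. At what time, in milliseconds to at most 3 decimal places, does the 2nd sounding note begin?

note 2 onset = 3/2b = 1363.636ms

1. 0.0ms @ 0 + 1363.636ms (3/2)
2. 1363.636ms @ 3/2 + 1363.636ms (3/2)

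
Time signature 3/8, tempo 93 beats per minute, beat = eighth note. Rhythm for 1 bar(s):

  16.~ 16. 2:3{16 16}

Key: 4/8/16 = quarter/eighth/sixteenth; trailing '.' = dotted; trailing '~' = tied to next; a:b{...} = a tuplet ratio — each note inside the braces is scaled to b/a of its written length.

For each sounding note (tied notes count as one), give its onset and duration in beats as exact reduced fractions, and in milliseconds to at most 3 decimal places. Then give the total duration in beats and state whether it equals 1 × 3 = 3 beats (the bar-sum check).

1) 0.0ms=0b +967.742ms=3/2b
2) 967.742ms=3/2b +483.871ms=3/4b
3) 1451.613ms=9/4b +483.871ms=3/4b
Σ=3b of 3 (93bpm 3/8) — PASS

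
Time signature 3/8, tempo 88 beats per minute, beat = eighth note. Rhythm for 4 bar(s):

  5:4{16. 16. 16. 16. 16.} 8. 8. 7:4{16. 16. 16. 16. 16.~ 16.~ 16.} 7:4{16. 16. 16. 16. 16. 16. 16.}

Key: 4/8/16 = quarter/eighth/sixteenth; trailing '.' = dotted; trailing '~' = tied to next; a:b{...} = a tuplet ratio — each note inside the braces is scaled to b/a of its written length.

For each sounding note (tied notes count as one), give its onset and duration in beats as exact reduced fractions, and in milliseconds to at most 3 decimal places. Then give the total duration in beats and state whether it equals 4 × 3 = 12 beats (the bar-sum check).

1) 0.0ms=0b +409.091ms=3/5b
2) 409.091ms=3/5b +409.091ms=3/5b
3) 818.182ms=6/5b +409.091ms=3/5b
4) 1227.273ms=9/5b +409.091ms=3/5b
5) 1636.364ms=12/5b +409.091ms=3/5b
6) 2045.455ms=3b +1022.727ms=3/2b
7) 3068.182ms=9/2b +1022.727ms=3/2b
8) 4090.909ms=6b +292.208ms=3/7b
9) 4383.117ms=45/7b +292.208ms=3/7b
10) 4675.325ms=48/7b +292.208ms=3/7b
11) 4967.532ms=51/7b +292.208ms=3/7b
12) 5259.74ms=54/7b +876.623ms=9/7b
13) 6136.364ms=9b +292.208ms=3/7b
14) 6428.571ms=66/7b +292.208ms=3/7b
15) 6720.779ms=69/7b +292.208ms=3/7b
16) 7012.987ms=72/7b +292.208ms=3/7b
17) 7305.195ms=75/7b +292.208ms=3/7b
18) 7597.403ms=78/7b +292.208ms=3/7b
19) 7889.61ms=81/7b +292.208ms=3/7b
Σ=12b of 12 (88bpm 3/8) — PASS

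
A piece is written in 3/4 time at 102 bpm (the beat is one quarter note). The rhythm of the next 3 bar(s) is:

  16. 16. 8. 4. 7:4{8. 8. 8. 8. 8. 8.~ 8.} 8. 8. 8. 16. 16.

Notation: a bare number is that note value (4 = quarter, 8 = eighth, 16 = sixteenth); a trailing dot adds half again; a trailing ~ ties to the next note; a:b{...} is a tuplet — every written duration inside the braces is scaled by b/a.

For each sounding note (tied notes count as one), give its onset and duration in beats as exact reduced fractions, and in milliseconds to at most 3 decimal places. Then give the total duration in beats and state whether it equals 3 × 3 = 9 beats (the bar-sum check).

1) 0.0ms=0b +220.588ms=3/8b
2) 220.588ms=3/8b +220.588ms=3/8b
3) 441.176ms=3/4b +441.176ms=3/4b
4) 882.353ms=3/2b +882.353ms=3/2b
5) 1764.706ms=3b +252.101ms=3/7b
6) 2016.807ms=24/7b +252.101ms=3/7b
7) 2268.908ms=27/7b +252.101ms=3/7b
8) 2521.008ms=30/7b +252.101ms=3/7b
9) 2773.109ms=33/7b +252.101ms=3/7b
10) 3025.21ms=36/7b +504.202ms=6/7b
11) 3529.412ms=6b +441.176ms=3/4b
12) 3970.588ms=27/4b +441.176ms=3/4b
13) 4411.765ms=15/2b +441.176ms=3/4b
14) 4852.941ms=33/4b +220.588ms=3/8b
15) 5073.529ms=69/8b +220.588ms=3/8b
Σ=9b of 9 (102bpm 3/4) — PASS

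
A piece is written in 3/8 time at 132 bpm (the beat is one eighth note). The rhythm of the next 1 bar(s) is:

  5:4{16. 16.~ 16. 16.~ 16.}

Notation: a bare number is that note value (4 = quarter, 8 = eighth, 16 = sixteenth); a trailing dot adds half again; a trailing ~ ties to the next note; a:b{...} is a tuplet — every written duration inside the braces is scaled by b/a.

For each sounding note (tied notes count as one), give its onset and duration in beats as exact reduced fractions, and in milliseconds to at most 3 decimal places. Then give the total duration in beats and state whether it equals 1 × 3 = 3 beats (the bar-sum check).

1) 0.0ms=0b +272.727ms=3/5b
2) 272.727ms=3/5b +545.455ms=6/5b
3) 818.182ms=9/5b +545.455ms=6/5b
Σ=3b of 3 (132bpm 3/8) — PASS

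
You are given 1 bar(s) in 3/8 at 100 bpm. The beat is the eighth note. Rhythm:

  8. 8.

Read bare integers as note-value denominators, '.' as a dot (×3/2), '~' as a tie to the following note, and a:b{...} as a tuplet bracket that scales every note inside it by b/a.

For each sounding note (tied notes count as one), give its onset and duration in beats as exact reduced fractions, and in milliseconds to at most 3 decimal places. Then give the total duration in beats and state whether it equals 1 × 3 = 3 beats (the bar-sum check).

1) 0.0ms=0b +900.0ms=3/2b
2) 900.0ms=3/2b +900.0ms=3/2b
Σ=3b of 3 (100bpm 3/8) — PASS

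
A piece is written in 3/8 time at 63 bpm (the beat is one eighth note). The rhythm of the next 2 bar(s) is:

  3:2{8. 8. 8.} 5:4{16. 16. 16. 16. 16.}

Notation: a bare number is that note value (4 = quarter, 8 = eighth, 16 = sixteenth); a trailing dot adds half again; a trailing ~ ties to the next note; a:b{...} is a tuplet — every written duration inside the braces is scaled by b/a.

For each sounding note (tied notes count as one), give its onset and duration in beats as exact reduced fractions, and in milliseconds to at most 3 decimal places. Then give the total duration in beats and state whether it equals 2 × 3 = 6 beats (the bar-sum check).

1) 0.0ms=0b +952.381ms=1b
2) 952.381ms=1b +952.381ms=1b
3) 1904.762ms=2b +952.381ms=1b
4) 2857.143ms=3b +571.429ms=3/5b
5) 3428.571ms=18/5b +571.429ms=3/5b
6) 4000.0ms=21/5b +571.429ms=3/5b
7) 4571.429ms=24/5b +571.429ms=3/5b
8) 5142.857ms=27/5b +571.429ms=3/5b
Σ=6b of 6 (63bpm 3/8) — PASS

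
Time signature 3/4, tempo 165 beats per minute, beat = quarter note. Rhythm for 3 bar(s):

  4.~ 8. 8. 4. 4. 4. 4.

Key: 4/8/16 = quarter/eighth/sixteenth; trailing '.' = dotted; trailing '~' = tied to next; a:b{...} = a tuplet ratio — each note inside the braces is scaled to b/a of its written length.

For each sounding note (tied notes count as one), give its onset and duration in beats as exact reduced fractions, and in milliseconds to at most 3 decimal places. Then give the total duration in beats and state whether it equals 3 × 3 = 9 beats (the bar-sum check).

1) 0.0ms=0b +818.182ms=9/4b
2) 818.182ms=9/4b +272.727ms=3/4b
3) 1090.909ms=3b +545.455ms=3/2b
4) 1636.364ms=9/2b +545.455ms=3/2b
5) 2181.818ms=6b +545.455ms=3/2b
6) 2727.273ms=15/2b +545.455ms=3/2b
Σ=9b of 9 (165bpm 3/4) — PASS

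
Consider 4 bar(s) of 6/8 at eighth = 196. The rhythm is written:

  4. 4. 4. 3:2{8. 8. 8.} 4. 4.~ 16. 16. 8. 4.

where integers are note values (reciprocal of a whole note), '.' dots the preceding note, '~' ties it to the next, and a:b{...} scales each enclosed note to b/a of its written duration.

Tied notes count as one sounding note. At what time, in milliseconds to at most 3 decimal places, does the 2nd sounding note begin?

1. 0.0ms @ 0 + 918.367ms (3)
2. 918.367ms @ 3 + 918.367ms (3)
3. 1836.735ms @ 6 + 918.367ms (3)
4. 2755.102ms @ 9 + 306.122ms (1)
5. 3061.224ms @ 10 + 306.122ms (1)
6. 3367.347ms @ 11 + 306.122ms (1)
7. 3673.469ms @ 12 + 918.367ms (3)
8. 4591.837ms @ 15 + 1147.959ms (15/4)
9. 5739.796ms @ 75/4 + 229.592ms (3/4)
10. 5969.388ms @ 39/2 + 459.184ms (3/2)
11. 6428.571ms @ 21 + 918.367ms (3)

note 2 onset = 3b = 918.367ms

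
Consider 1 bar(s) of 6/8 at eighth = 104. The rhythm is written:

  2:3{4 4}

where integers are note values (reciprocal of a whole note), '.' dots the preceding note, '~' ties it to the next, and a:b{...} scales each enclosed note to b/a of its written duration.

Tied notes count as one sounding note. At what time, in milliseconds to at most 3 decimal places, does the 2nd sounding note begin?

note 2 onset = 3b = 1730.769ms

1. 0.0ms @ 0 + 1730.769ms (3)
2. 1730.769ms @ 3 + 1730.769ms (3)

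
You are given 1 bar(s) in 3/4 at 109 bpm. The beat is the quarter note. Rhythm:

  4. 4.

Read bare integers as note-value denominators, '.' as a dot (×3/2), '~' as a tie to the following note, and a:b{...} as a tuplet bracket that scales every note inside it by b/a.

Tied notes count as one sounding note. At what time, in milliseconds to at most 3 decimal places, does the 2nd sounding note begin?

1. 0.0ms @ 0 + 825.688ms (3/2)
2. 825.688ms @ 3/2 + 825.688ms (3/2)

note 2 onset = 3/2b = 825.688ms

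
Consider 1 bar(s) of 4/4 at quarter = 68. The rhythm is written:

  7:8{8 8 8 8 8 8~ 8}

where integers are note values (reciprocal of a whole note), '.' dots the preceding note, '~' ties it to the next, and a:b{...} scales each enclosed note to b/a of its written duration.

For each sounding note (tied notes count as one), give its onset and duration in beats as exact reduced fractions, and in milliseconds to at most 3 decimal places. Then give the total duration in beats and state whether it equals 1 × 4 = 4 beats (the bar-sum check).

1) 0.0ms=0b +504.202ms=4/7b
2) 504.202ms=4/7b +504.202ms=4/7b
3) 1008.403ms=8/7b +504.202ms=4/7b
4) 1512.605ms=12/7b +504.202ms=4/7b
5) 2016.807ms=16/7b +504.202ms=4/7b
6) 2521.008ms=20/7b +1008.403ms=8/7b
Σ=4b of 4 (68bpm 4/4) — PASS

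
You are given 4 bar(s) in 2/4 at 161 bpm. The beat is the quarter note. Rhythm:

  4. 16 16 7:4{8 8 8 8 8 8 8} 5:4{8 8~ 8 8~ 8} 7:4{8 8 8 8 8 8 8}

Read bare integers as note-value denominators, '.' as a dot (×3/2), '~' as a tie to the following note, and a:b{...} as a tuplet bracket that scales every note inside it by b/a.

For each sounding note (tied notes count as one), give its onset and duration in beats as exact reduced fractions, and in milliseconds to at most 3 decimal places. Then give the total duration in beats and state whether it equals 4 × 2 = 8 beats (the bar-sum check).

1) 0.0ms=0b +559.006ms=3/2b
2) 559.006ms=3/2b +93.168ms=1/4b
3) 652.174ms=7/4b +93.168ms=1/4b
4) 745.342ms=2b +106.477ms=2/7b
5) 851.819ms=16/7b +106.477ms=2/7b
6) 958.296ms=18/7b +106.477ms=2/7b
7) 1064.774ms=20/7b +106.477ms=2/7b
8) 1171.251ms=22/7b +106.477ms=2/7b
9) 1277.728ms=24/7b +106.477ms=2/7b
10) 1384.206ms=26/7b +106.477ms=2/7b
11) 1490.683ms=4b +149.068ms=2/5b
12) 1639.752ms=22/5b +298.137ms=4/5b
13) 1937.888ms=26/5b +298.137ms=4/5b
14) 2236.025ms=6b +106.477ms=2/7b
15) 2342.502ms=44/7b +106.477ms=2/7b
16) 2448.98ms=46/7b +106.477ms=2/7b
17) 2555.457ms=48/7b +106.477ms=2/7b
18) 2661.934ms=50/7b +106.477ms=2/7b
19) 2768.412ms=52/7b +106.477ms=2/7b
20) 2874.889ms=54/7b +106.477ms=2/7b
Σ=8b of 8 (161bpm 2/4) — PASS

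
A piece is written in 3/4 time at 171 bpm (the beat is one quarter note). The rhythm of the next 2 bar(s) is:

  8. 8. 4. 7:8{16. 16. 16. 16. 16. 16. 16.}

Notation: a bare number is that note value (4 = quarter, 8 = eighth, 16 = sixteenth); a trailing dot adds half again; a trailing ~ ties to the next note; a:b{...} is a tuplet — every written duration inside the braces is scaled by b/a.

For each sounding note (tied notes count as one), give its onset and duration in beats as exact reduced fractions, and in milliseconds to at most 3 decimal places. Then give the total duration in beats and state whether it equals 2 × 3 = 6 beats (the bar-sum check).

1) 0.0ms=0b +263.158ms=3/4b
2) 263.158ms=3/4b +263.158ms=3/4b
3) 526.316ms=3/2b +526.316ms=3/2b
4) 1052.632ms=3b +150.376ms=3/7b
5) 1203.008ms=24/7b +150.376ms=3/7b
6) 1353.383ms=27/7b +150.376ms=3/7b
7) 1503.759ms=30/7b +150.376ms=3/7b
8) 1654.135ms=33/7b +150.376ms=3/7b
9) 1804.511ms=36/7b +150.376ms=3/7b
10) 1954.887ms=39/7b +150.376ms=3/7b
Σ=6b of 6 (171bpm 3/4) — PASS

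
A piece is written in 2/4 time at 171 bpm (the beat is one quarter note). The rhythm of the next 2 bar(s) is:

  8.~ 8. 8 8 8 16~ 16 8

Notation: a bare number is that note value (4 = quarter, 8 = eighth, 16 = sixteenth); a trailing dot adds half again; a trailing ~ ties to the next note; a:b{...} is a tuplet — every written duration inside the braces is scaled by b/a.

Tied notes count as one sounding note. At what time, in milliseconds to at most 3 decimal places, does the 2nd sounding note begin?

1. 0.0ms @ 0 + 526.316ms (3/2)
2. 526.316ms @ 3/2 + 175.439ms (1/2)
3. 701.754ms @ 2 + 175.439ms (1/2)
4. 877.193ms @ 5/2 + 175.439ms (1/2)
5. 1052.632ms @ 3 + 175.439ms (1/2)
6. 1228.07ms @ 7/2 + 175.439ms (1/2)

note 2 onset = 3/2b = 526.316ms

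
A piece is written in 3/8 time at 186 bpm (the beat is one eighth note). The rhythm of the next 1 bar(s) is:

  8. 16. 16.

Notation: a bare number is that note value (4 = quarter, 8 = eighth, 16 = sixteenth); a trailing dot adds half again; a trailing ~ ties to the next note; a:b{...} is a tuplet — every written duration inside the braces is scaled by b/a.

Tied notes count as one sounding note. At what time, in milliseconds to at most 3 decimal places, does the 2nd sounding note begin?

1. 0.0ms @ 0 + 483.871ms (3/2)
2. 483.871ms @ 3/2 + 241.935ms (3/4)
3. 725.806ms @ 9/4 + 241.935ms (3/4)

note 2 onset = 3/2b = 483.871ms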